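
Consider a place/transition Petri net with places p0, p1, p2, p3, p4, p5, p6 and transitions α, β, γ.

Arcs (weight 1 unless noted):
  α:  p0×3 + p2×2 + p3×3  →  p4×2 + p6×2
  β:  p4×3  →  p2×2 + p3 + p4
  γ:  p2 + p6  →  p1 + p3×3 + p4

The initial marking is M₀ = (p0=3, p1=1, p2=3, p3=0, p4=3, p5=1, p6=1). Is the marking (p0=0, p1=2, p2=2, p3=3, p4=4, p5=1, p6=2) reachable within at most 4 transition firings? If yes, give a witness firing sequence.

depth 0: 1 marking
depth 1: 3 markings reached so far
depth 2: 5 markings reached so far
depth 3: 6 markings reached so far
depth 4: 8 markings reached so far
target is not among the 8 markings reachable within 4 steps

NO — not reachable within 4 firings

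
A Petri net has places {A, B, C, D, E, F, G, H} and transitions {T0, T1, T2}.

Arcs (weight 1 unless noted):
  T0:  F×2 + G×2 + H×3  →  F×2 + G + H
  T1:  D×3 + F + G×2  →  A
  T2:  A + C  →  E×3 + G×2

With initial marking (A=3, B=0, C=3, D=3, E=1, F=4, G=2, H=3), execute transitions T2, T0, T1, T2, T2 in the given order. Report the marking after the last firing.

step 1: fire T2:  (A=3, B=0, C=3, D=3, E=1, F=4, G=2, H=3) → (A=2, B=0, C=2, D=3, E=4, F=4, G=4, H=3)
step 2: fire T0:  (A=2, B=0, C=2, D=3, E=4, F=4, G=4, H=3) → (A=2, B=0, C=2, D=3, E=4, F=4, G=3, H=1)
step 3: fire T1:  (A=2, B=0, C=2, D=3, E=4, F=4, G=3, H=1) → (A=3, B=0, C=2, D=0, E=4, F=3, G=1, H=1)
step 4: fire T2:  (A=3, B=0, C=2, D=0, E=4, F=3, G=1, H=1) → (A=2, B=0, C=1, D=0, E=7, F=3, G=3, H=1)
step 5: fire T2:  (A=2, B=0, C=1, D=0, E=7, F=3, G=3, H=1) → (A=1, B=0, C=0, D=0, E=10, F=3, G=5, H=1)

(A=1, B=0, C=0, D=0, E=10, F=3, G=5, H=1)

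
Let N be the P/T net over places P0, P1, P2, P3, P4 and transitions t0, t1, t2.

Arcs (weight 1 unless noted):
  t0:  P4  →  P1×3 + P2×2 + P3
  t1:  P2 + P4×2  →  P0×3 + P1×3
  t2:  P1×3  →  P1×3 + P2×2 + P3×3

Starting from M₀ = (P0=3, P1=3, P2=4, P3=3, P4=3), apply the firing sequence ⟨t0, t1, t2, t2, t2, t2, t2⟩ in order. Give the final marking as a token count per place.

step 1: fire t0:  (P0=3, P1=3, P2=4, P3=3, P4=3) → (P0=3, P1=6, P2=6, P3=4, P4=2)
step 2: fire t1:  (P0=3, P1=6, P2=6, P3=4, P4=2) → (P0=6, P1=9, P2=5, P3=4, P4=0)
step 3: fire t2:  (P0=6, P1=9, P2=5, P3=4, P4=0) → (P0=6, P1=9, P2=7, P3=7, P4=0)
step 4: fire t2:  (P0=6, P1=9, P2=7, P3=7, P4=0) → (P0=6, P1=9, P2=9, P3=10, P4=0)
step 5: fire t2:  (P0=6, P1=9, P2=9, P3=10, P4=0) → (P0=6, P1=9, P2=11, P3=13, P4=0)
step 6: fire t2:  (P0=6, P1=9, P2=11, P3=13, P4=0) → (P0=6, P1=9, P2=13, P3=16, P4=0)
step 7: fire t2:  (P0=6, P1=9, P2=13, P3=16, P4=0) → (P0=6, P1=9, P2=15, P3=19, P4=0)

(P0=6, P1=9, P2=15, P3=19, P4=0)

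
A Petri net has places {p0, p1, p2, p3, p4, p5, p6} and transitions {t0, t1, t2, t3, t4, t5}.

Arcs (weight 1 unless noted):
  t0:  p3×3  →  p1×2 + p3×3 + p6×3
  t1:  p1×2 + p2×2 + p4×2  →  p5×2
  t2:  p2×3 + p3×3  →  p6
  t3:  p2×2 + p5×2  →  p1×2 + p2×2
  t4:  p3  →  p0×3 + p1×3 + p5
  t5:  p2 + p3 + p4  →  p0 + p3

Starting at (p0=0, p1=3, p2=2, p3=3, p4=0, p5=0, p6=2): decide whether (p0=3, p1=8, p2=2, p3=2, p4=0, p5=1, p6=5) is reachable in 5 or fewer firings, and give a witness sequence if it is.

YES — reachable via ⟨t0, t4⟩ (2 firings)

step 1: fire t0:  (p0=0, p1=3, p2=2, p3=3, p4=0, p5=0, p6=2) → (p0=0, p1=5, p2=2, p3=3, p4=0, p5=0, p6=5)
step 2: fire t4:  (p0=0, p1=5, p2=2, p3=3, p4=0, p5=0, p6=5) → (p0=3, p1=8, p2=2, p3=2, p4=0, p5=1, p6=5)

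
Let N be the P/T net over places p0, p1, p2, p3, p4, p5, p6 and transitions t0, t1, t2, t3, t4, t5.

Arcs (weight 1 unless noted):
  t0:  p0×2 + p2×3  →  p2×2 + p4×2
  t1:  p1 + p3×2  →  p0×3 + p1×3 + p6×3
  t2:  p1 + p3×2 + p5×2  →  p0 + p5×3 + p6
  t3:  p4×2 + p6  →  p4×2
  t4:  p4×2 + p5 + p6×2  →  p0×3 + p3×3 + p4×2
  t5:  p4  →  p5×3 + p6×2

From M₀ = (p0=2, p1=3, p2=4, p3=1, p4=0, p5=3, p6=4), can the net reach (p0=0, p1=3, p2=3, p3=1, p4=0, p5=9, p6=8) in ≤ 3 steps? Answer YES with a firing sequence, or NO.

step 1: fire t0:  (p0=2, p1=3, p2=4, p3=1, p4=0, p5=3, p6=4) → (p0=0, p1=3, p2=3, p3=1, p4=2, p5=3, p6=4)
step 2: fire t5:  (p0=0, p1=3, p2=3, p3=1, p4=2, p5=3, p6=4) → (p0=0, p1=3, p2=3, p3=1, p4=1, p5=6, p6=6)
step 3: fire t5:  (p0=0, p1=3, p2=3, p3=1, p4=1, p5=6, p6=6) → (p0=0, p1=3, p2=3, p3=1, p4=0, p5=9, p6=8)

YES — reachable via ⟨t0, t5, t5⟩ (3 firings)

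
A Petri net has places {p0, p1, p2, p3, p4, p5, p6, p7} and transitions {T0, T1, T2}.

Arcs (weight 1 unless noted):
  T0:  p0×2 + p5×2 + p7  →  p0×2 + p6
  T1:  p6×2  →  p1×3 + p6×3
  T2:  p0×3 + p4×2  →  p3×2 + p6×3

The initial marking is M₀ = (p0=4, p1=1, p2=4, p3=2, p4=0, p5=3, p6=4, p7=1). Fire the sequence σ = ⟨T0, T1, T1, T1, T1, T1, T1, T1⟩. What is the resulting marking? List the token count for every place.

(p0=4, p1=22, p2=4, p3=2, p4=0, p5=1, p6=12, p7=0)

step 1: fire T0:  (p0=4, p1=1, p2=4, p3=2, p4=0, p5=3, p6=4, p7=1) → (p0=4, p1=1, p2=4, p3=2, p4=0, p5=1, p6=5, p7=0)
step 2: fire T1:  (p0=4, p1=1, p2=4, p3=2, p4=0, p5=1, p6=5, p7=0) → (p0=4, p1=4, p2=4, p3=2, p4=0, p5=1, p6=6, p7=0)
step 3: fire T1:  (p0=4, p1=4, p2=4, p3=2, p4=0, p5=1, p6=6, p7=0) → (p0=4, p1=7, p2=4, p3=2, p4=0, p5=1, p6=7, p7=0)
step 4: fire T1:  (p0=4, p1=7, p2=4, p3=2, p4=0, p5=1, p6=7, p7=0) → (p0=4, p1=10, p2=4, p3=2, p4=0, p5=1, p6=8, p7=0)
step 5: fire T1:  (p0=4, p1=10, p2=4, p3=2, p4=0, p5=1, p6=8, p7=0) → (p0=4, p1=13, p2=4, p3=2, p4=0, p5=1, p6=9, p7=0)
step 6: fire T1:  (p0=4, p1=13, p2=4, p3=2, p4=0, p5=1, p6=9, p7=0) → (p0=4, p1=16, p2=4, p3=2, p4=0, p5=1, p6=10, p7=0)
step 7: fire T1:  (p0=4, p1=16, p2=4, p3=2, p4=0, p5=1, p6=10, p7=0) → (p0=4, p1=19, p2=4, p3=2, p4=0, p5=1, p6=11, p7=0)
step 8: fire T1:  (p0=4, p1=19, p2=4, p3=2, p4=0, p5=1, p6=11, p7=0) → (p0=4, p1=22, p2=4, p3=2, p4=0, p5=1, p6=12, p7=0)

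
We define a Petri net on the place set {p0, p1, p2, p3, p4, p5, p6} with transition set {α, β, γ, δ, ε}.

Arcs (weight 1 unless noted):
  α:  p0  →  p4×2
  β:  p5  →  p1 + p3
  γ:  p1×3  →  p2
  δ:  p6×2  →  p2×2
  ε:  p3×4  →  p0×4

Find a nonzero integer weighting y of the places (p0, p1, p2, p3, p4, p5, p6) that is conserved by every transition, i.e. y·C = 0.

y = (p0:2, p1:0, p2:0, p3:2, p4:1, p5:2, p6:0)

Incidence matrix C (rows=places, cols=transitions):
        α    β    γ    δ    ε
   p0  -1    0    0    0    4
   p1   0    1   -3    0    0
   p2   0    0    1    2    0
   p3   0    1    0    0   -4
   p4   2    0    0    0    0
   p5   0   -1    0    0    0
   p6   0    0    0   -2    0

Candidate y = [2, 0, 0, 2, 1, 2, 0]; check y·C column-wise:
  col α: 2·-1 + 2·0 + 1·2 + 2·0 = 0
  col β: 2·0 + 0·1 + 2·1 + 1·0 + 2·-1 = 0
  col γ: 2·0 + 0·-3 + 0·1 + 2·0 + 1·0 + 2·0 = 0
  col δ: 2·0 + 0·2 + 2·0 + 1·0 + 2·0 + 0·-2 = 0
  col ε: 2·4 + 2·-4 + 1·0 + 2·0 = 0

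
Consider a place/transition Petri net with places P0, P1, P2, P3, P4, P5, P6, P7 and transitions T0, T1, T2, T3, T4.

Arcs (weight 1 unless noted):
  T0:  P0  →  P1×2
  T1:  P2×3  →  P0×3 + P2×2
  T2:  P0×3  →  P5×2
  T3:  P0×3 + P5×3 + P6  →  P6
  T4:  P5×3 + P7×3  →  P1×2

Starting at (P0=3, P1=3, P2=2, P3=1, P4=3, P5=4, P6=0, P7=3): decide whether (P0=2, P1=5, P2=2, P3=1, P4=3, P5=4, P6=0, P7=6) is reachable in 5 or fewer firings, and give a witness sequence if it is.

depth 0: 1 marking
depth 1: 4 markings reached so far
depth 2: 7 markings reached so far
depth 3: 9 markings reached so far
depth 4: 10 markings reached so far
depth 5: 10 markings reached so far
(frontier empty at depth 5; search complete)
target is not among the 10 markings reachable within 5 steps

NO — not reachable within 5 firings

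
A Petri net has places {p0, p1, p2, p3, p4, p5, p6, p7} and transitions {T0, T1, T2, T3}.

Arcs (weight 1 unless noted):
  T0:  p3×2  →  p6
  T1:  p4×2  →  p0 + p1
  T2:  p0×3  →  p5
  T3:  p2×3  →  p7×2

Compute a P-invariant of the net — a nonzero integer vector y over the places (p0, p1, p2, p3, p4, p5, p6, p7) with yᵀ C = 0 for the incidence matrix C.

Incidence matrix C (rows=places, cols=transitions):
       T0   T1   T2   T3
   p0   0    1   -3    0
   p1   0    1    0    0
   p2   0    0    0   -3
   p3  -2    0    0    0
   p4   0   -2    0    0
   p5   0    0    1    0
   p6   1    0    0    0
   p7   0    0    0    2

Candidate y = [0, 2, 0, 0, 1, 0, 0, 0]; check y·C column-wise:
  col T0: 2·0 + 0·-2 + 1·0 + 0·1 = 0
  col T1: 0·1 + 2·1 + 1·-2 = 0
  col T2: 0·-3 + 2·0 + 1·0 + 0·1 = 0
  col T3: 2·0 + 0·-3 + 1·0 + 0·2 = 0

y = (p0:0, p1:2, p2:0, p3:0, p4:1, p5:0, p6:0, p7:0)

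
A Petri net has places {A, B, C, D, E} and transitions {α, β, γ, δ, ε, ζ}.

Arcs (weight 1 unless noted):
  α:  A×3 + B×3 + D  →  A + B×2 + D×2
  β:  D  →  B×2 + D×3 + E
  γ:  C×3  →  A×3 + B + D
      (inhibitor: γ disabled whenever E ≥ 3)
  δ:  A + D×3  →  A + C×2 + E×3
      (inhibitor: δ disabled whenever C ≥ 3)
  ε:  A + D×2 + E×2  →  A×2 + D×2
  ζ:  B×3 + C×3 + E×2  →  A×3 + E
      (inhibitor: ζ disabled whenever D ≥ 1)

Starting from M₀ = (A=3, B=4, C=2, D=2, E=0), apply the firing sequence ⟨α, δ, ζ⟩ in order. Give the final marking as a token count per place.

step 1: fire α:  (A=3, B=4, C=2, D=2, E=0) → (A=1, B=3, C=2, D=3, E=0)
step 2: fire δ:  (A=1, B=3, C=2, D=3, E=0) → (A=1, B=3, C=4, D=0, E=3)
step 3: fire ζ:  (A=1, B=3, C=4, D=0, E=3) → (A=4, B=0, C=1, D=0, E=2)

(A=4, B=0, C=1, D=0, E=2)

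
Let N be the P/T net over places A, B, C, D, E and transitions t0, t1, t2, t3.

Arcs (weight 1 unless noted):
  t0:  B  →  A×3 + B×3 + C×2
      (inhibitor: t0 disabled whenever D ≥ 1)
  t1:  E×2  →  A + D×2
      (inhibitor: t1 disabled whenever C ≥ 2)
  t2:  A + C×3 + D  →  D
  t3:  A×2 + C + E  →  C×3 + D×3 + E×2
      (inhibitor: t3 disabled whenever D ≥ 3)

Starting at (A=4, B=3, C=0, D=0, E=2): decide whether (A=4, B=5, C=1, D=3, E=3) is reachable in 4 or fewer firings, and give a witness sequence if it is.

YES — reachable via ⟨t0, t3, t2⟩ (3 firings)

step 1: fire t0:  (A=4, B=3, C=0, D=0, E=2) → (A=7, B=5, C=2, D=0, E=2)
step 2: fire t3:  (A=7, B=5, C=2, D=0, E=2) → (A=5, B=5, C=4, D=3, E=3)
step 3: fire t2:  (A=5, B=5, C=4, D=3, E=3) → (A=4, B=5, C=1, D=3, E=3)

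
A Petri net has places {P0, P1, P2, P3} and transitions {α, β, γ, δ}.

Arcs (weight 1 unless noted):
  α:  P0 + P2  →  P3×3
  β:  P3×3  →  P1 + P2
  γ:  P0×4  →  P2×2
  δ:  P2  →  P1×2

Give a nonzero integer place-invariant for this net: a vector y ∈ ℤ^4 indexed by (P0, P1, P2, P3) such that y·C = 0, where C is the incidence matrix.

y = (P0:1, P1:1, P2:2, P3:1)

Incidence matrix C (rows=places, cols=transitions):
        α    β    γ    δ
   P0  -1    0   -4    0
   P1   0    1    0    2
   P2  -1    1    2   -1
   P3   3   -3    0    0

Candidate y = [1, 1, 2, 1]; check y·C column-wise:
  col α: 1·-1 + 1·0 + 2·-1 + 1·3 = 0
  col β: 1·0 + 1·1 + 2·1 + 1·-3 = 0
  col γ: 1·-4 + 1·0 + 2·2 + 1·0 = 0
  col δ: 1·0 + 1·2 + 2·-1 + 1·0 = 0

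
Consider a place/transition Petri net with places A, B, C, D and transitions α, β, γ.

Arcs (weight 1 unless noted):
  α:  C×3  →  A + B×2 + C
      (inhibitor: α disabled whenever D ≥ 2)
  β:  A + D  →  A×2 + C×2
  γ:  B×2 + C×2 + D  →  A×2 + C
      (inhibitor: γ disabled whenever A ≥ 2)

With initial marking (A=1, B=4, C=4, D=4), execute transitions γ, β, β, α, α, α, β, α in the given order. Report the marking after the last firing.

step 1: fire γ:  (A=1, B=4, C=4, D=4) → (A=3, B=2, C=3, D=3)
step 2: fire β:  (A=3, B=2, C=3, D=3) → (A=4, B=2, C=5, D=2)
step 3: fire β:  (A=4, B=2, C=5, D=2) → (A=5, B=2, C=7, D=1)
step 4: fire α:  (A=5, B=2, C=7, D=1) → (A=6, B=4, C=5, D=1)
step 5: fire α:  (A=6, B=4, C=5, D=1) → (A=7, B=6, C=3, D=1)
step 6: fire α:  (A=7, B=6, C=3, D=1) → (A=8, B=8, C=1, D=1)
step 7: fire β:  (A=8, B=8, C=1, D=1) → (A=9, B=8, C=3, D=0)
step 8: fire α:  (A=9, B=8, C=3, D=0) → (A=10, B=10, C=1, D=0)

(A=10, B=10, C=1, D=0)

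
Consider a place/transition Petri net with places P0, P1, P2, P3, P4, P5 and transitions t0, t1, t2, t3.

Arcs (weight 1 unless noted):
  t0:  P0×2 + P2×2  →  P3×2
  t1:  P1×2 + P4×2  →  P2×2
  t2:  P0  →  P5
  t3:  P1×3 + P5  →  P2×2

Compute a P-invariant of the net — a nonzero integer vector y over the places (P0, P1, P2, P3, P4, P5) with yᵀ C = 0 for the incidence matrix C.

y = (P0:0, P1:2, P2:3, P3:3, P4:1, P5:0)

Incidence matrix C (rows=places, cols=transitions):
       t0   t1   t2   t3
   P0  -2    0   -1    0
   P1   0   -2    0   -3
   P2  -2    2    0    2
   P3   2    0    0    0
   P4   0   -2    0    0
   P5   0    0    1   -1

Candidate y = [0, 2, 3, 3, 1, 0]; check y·C column-wise:
  col t0: 0·-2 + 2·0 + 3·-2 + 3·2 + 1·0 = 0
  col t1: 2·-2 + 3·2 + 3·0 + 1·-2 = 0
  col t2: 0·-1 + 2·0 + 3·0 + 3·0 + 1·0 + 0·1 = 0
  col t3: 2·-3 + 3·2 + 3·0 + 1·0 + 0·-1 = 0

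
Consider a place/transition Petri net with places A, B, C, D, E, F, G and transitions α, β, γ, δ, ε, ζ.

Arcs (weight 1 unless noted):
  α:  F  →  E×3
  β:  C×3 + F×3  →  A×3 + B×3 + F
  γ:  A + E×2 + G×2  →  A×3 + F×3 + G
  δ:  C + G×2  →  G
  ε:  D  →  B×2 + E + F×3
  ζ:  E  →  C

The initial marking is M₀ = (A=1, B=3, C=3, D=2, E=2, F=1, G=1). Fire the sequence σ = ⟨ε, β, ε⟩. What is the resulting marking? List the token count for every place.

(A=4, B=10, C=0, D=0, E=4, F=5, G=1)

step 1: fire ε:  (A=1, B=3, C=3, D=2, E=2, F=1, G=1) → (A=1, B=5, C=3, D=1, E=3, F=4, G=1)
step 2: fire β:  (A=1, B=5, C=3, D=1, E=3, F=4, G=1) → (A=4, B=8, C=0, D=1, E=3, F=2, G=1)
step 3: fire ε:  (A=4, B=8, C=0, D=1, E=3, F=2, G=1) → (A=4, B=10, C=0, D=0, E=4, F=5, G=1)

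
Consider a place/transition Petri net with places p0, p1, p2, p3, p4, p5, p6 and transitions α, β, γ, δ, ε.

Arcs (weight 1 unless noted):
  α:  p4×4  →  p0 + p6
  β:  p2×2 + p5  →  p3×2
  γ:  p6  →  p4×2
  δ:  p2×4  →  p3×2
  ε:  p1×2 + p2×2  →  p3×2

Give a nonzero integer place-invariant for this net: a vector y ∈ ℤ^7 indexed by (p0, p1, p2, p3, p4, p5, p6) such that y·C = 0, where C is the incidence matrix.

y = (p0:0, p1:1, p2:1, p3:2, p4:0, p5:2, p6:0)

Incidence matrix C (rows=places, cols=transitions):
        α    β    γ    δ    ε
   p0   1    0    0    0    0
   p1   0    0    0    0   -2
   p2   0   -2    0   -4   -2
   p3   0    2    0    2    2
   p4  -4    0    2    0    0
   p5   0   -1    0    0    0
   p6   1    0   -1    0    0

Candidate y = [0, 1, 1, 2, 0, 2, 0]; check y·C column-wise:
  col α: 0·1 + 1·0 + 1·0 + 2·0 + 0·-4 + 2·0 + 0·1 = 0
  col β: 1·0 + 1·-2 + 2·2 + 2·-1 = 0
  col γ: 1·0 + 1·0 + 2·0 + 0·2 + 2·0 + 0·-1 = 0
  col δ: 1·0 + 1·-4 + 2·2 + 2·0 = 0
  col ε: 1·-2 + 1·-2 + 2·2 + 2·0 = 0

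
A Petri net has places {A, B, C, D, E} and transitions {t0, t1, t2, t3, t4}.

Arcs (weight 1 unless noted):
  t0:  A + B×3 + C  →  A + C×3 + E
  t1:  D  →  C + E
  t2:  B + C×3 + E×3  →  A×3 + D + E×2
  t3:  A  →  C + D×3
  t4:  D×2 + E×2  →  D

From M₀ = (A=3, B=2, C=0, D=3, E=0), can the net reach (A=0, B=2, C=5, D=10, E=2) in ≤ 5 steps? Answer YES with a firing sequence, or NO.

step 1: fire t1:  (A=3, B=2, C=0, D=3, E=0) → (A=3, B=2, C=1, D=2, E=1)
step 2: fire t1:  (A=3, B=2, C=1, D=2, E=1) → (A=3, B=2, C=2, D=1, E=2)
step 3: fire t3:  (A=3, B=2, C=2, D=1, E=2) → (A=2, B=2, C=3, D=4, E=2)
step 4: fire t3:  (A=2, B=2, C=3, D=4, E=2) → (A=1, B=2, C=4, D=7, E=2)
step 5: fire t3:  (A=1, B=2, C=4, D=7, E=2) → (A=0, B=2, C=5, D=10, E=2)

YES — reachable via ⟨t1, t1, t3, t3, t3⟩ (5 firings)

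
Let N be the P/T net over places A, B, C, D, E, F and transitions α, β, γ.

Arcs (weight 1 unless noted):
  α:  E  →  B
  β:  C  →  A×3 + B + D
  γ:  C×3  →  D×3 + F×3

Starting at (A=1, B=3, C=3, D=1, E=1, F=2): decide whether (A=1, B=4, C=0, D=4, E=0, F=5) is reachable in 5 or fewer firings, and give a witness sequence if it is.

step 1: fire α:  (A=1, B=3, C=3, D=1, E=1, F=2) → (A=1, B=4, C=3, D=1, E=0, F=2)
step 2: fire γ:  (A=1, B=4, C=3, D=1, E=0, F=2) → (A=1, B=4, C=0, D=4, E=0, F=5)

YES — reachable via ⟨α, γ⟩ (2 firings)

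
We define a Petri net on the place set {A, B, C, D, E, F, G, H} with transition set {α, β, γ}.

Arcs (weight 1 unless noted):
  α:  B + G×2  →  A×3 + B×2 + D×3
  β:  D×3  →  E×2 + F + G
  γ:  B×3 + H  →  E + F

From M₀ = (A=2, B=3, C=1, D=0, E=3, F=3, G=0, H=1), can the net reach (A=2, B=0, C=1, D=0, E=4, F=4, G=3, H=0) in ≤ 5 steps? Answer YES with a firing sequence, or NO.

NO — not reachable within 5 firings

depth 0: 1 marking
depth 1: 2 markings reached so far
depth 2: 2 markings reached so far
(frontier empty at depth 2; search complete)
target is not among the 2 markings reachable within 5 steps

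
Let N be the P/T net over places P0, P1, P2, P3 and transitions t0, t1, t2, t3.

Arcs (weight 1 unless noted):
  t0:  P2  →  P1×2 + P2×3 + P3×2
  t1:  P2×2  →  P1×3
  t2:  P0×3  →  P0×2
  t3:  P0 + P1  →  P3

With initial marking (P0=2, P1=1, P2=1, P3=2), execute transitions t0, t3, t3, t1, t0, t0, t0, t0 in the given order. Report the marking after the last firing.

(P0=0, P1=12, P2=9, P3=14)

step 1: fire t0:  (P0=2, P1=1, P2=1, P3=2) → (P0=2, P1=3, P2=3, P3=4)
step 2: fire t3:  (P0=2, P1=3, P2=3, P3=4) → (P0=1, P1=2, P2=3, P3=5)
step 3: fire t3:  (P0=1, P1=2, P2=3, P3=5) → (P0=0, P1=1, P2=3, P3=6)
step 4: fire t1:  (P0=0, P1=1, P2=3, P3=6) → (P0=0, P1=4, P2=1, P3=6)
step 5: fire t0:  (P0=0, P1=4, P2=1, P3=6) → (P0=0, P1=6, P2=3, P3=8)
step 6: fire t0:  (P0=0, P1=6, P2=3, P3=8) → (P0=0, P1=8, P2=5, P3=10)
step 7: fire t0:  (P0=0, P1=8, P2=5, P3=10) → (P0=0, P1=10, P2=7, P3=12)
step 8: fire t0:  (P0=0, P1=10, P2=7, P3=12) → (P0=0, P1=12, P2=9, P3=14)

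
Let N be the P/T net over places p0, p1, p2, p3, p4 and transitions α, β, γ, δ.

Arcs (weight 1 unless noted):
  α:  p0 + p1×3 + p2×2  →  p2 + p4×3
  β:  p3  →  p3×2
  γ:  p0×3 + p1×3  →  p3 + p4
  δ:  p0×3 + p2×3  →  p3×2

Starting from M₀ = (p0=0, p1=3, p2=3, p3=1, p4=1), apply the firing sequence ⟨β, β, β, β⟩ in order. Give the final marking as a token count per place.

step 1: fire β:  (p0=0, p1=3, p2=3, p3=1, p4=1) → (p0=0, p1=3, p2=3, p3=2, p4=1)
step 2: fire β:  (p0=0, p1=3, p2=3, p3=2, p4=1) → (p0=0, p1=3, p2=3, p3=3, p4=1)
step 3: fire β:  (p0=0, p1=3, p2=3, p3=3, p4=1) → (p0=0, p1=3, p2=3, p3=4, p4=1)
step 4: fire β:  (p0=0, p1=3, p2=3, p3=4, p4=1) → (p0=0, p1=3, p2=3, p3=5, p4=1)

(p0=0, p1=3, p2=3, p3=5, p4=1)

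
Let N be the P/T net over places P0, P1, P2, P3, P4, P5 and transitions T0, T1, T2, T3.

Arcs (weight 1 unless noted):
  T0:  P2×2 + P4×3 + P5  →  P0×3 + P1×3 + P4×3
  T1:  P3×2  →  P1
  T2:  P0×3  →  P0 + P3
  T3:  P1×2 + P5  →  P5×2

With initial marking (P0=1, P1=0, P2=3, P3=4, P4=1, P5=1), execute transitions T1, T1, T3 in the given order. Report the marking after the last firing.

(P0=1, P1=0, P2=3, P3=0, P4=1, P5=2)

step 1: fire T1:  (P0=1, P1=0, P2=3, P3=4, P4=1, P5=1) → (P0=1, P1=1, P2=3, P3=2, P4=1, P5=1)
step 2: fire T1:  (P0=1, P1=1, P2=3, P3=2, P4=1, P5=1) → (P0=1, P1=2, P2=3, P3=0, P4=1, P5=1)
step 3: fire T3:  (P0=1, P1=2, P2=3, P3=0, P4=1, P5=1) → (P0=1, P1=0, P2=3, P3=0, P4=1, P5=2)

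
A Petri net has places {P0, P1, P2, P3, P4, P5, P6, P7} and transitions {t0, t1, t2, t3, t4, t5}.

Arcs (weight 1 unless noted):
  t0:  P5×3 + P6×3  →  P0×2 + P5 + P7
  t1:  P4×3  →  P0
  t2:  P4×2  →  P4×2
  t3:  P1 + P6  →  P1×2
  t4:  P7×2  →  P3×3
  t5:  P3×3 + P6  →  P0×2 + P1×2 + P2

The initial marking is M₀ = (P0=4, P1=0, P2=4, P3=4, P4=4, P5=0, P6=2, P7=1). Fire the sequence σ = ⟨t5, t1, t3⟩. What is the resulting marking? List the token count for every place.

(P0=7, P1=3, P2=5, P3=1, P4=1, P5=0, P6=0, P7=1)

step 1: fire t5:  (P0=4, P1=0, P2=4, P3=4, P4=4, P5=0, P6=2, P7=1) → (P0=6, P1=2, P2=5, P3=1, P4=4, P5=0, P6=1, P7=1)
step 2: fire t1:  (P0=6, P1=2, P2=5, P3=1, P4=4, P5=0, P6=1, P7=1) → (P0=7, P1=2, P2=5, P3=1, P4=1, P5=0, P6=1, P7=1)
step 3: fire t3:  (P0=7, P1=2, P2=5, P3=1, P4=1, P5=0, P6=1, P7=1) → (P0=7, P1=3, P2=5, P3=1, P4=1, P5=0, P6=0, P7=1)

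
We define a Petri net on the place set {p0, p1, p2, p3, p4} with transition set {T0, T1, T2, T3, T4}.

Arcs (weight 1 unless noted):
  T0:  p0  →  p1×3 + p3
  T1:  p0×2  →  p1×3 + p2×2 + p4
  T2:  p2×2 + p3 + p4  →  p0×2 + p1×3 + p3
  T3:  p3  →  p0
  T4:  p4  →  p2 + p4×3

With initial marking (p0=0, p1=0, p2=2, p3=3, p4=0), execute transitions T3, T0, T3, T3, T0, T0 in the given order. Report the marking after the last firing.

step 1: fire T3:  (p0=0, p1=0, p2=2, p3=3, p4=0) → (p0=1, p1=0, p2=2, p3=2, p4=0)
step 2: fire T0:  (p0=1, p1=0, p2=2, p3=2, p4=0) → (p0=0, p1=3, p2=2, p3=3, p4=0)
step 3: fire T3:  (p0=0, p1=3, p2=2, p3=3, p4=0) → (p0=1, p1=3, p2=2, p3=2, p4=0)
step 4: fire T3:  (p0=1, p1=3, p2=2, p3=2, p4=0) → (p0=2, p1=3, p2=2, p3=1, p4=0)
step 5: fire T0:  (p0=2, p1=3, p2=2, p3=1, p4=0) → (p0=1, p1=6, p2=2, p3=2, p4=0)
step 6: fire T0:  (p0=1, p1=6, p2=2, p3=2, p4=0) → (p0=0, p1=9, p2=2, p3=3, p4=0)

(p0=0, p1=9, p2=2, p3=3, p4=0)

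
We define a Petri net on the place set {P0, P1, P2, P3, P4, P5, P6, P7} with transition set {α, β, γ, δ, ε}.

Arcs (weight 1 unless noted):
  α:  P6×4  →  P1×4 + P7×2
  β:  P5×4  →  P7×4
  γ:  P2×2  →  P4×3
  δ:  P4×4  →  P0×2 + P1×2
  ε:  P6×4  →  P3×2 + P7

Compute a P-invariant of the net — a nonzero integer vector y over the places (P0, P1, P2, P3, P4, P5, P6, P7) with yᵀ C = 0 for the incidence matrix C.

y = (P0:4, P1:0, P2:3, P3:0, P4:2, P5:0, P6:0, P7:0)

Incidence matrix C (rows=places, cols=transitions):
        α    β    γ    δ    ε
   P0   0    0    0    2    0
   P1   4    0    0    2    0
   P2   0    0   -2    0    0
   P3   0    0    0    0    2
   P4   0    0    3   -4    0
   P5   0   -4    0    0    0
   P6  -4    0    0    0   -4
   P7   2    4    0    0    1

Candidate y = [4, 0, 3, 0, 2, 0, 0, 0]; check y·C column-wise:
  col α: 4·0 + 0·4 + 3·0 + 2·0 + 0·-4 + 0·2 = 0
  col β: 4·0 + 3·0 + 2·0 + 0·-4 + 0·4 = 0
  col γ: 4·0 + 3·-2 + 2·3 = 0
  col δ: 4·2 + 0·2 + 3·0 + 2·-4 = 0
  col ε: 4·0 + 3·0 + 0·2 + 2·0 + 0·-4 + 0·1 = 0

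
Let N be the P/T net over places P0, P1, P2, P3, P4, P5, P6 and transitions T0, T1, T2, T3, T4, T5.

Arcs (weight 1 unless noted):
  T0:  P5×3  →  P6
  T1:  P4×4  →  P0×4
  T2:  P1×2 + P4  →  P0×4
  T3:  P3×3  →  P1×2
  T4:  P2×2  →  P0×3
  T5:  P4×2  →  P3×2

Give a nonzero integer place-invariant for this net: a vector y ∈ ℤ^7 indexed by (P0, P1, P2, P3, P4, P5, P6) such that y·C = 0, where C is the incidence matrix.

Incidence matrix C (rows=places, cols=transitions):
       T0   T1   T2   T3   T4   T5
   P0   0    4    4    0    3    0
   P1   0    0   -2    2    0    0
   P2   0    0    0    0   -2    0
   P3   0    0    0   -3    0    2
   P4   0   -4   -1    0    0   -2
   P5  -3    0    0    0    0    0
   P6   1    0    0    0    0    0

Candidate y = [2, 3, 3, 2, 2, 0, 0]; check y·C column-wise:
  col T0: 2·0 + 3·0 + 3·0 + 2·0 + 2·0 + 0·-3 + 0·1 = 0
  col T1: 2·4 + 3·0 + 3·0 + 2·0 + 2·-4 = 0
  col T2: 2·4 + 3·-2 + 3·0 + 2·0 + 2·-1 = 0
  col T3: 2·0 + 3·2 + 3·0 + 2·-3 + 2·0 = 0
  col T4: 2·3 + 3·0 + 3·-2 + 2·0 + 2·0 = 0
  col T5: 2·0 + 3·0 + 3·0 + 2·2 + 2·-2 = 0

y = (P0:2, P1:3, P2:3, P3:2, P4:2, P5:0, P6:0)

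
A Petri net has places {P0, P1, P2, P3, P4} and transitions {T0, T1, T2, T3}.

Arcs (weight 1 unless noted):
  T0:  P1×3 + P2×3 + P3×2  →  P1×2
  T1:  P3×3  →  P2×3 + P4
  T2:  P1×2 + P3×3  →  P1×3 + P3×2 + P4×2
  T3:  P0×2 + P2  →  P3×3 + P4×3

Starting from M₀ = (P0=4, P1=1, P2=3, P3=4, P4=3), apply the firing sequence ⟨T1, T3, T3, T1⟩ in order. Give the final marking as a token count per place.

step 1: fire T1:  (P0=4, P1=1, P2=3, P3=4, P4=3) → (P0=4, P1=1, P2=6, P3=1, P4=4)
step 2: fire T3:  (P0=4, P1=1, P2=6, P3=1, P4=4) → (P0=2, P1=1, P2=5, P3=4, P4=7)
step 3: fire T3:  (P0=2, P1=1, P2=5, P3=4, P4=7) → (P0=0, P1=1, P2=4, P3=7, P4=10)
step 4: fire T1:  (P0=0, P1=1, P2=4, P3=7, P4=10) → (P0=0, P1=1, P2=7, P3=4, P4=11)

(P0=0, P1=1, P2=7, P3=4, P4=11)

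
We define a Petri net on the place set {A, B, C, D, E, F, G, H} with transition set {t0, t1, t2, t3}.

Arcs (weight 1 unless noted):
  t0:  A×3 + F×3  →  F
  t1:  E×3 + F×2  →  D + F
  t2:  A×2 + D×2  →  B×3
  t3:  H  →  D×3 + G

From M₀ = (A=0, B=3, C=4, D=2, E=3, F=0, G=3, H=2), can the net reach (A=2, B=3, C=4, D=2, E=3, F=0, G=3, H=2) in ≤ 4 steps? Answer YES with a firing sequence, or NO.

NO — not reachable within 4 firings

depth 0: 1 marking
depth 1: 2 markings reached so far
depth 2: 3 markings reached so far
depth 3: 3 markings reached so far
(frontier empty at depth 3; search complete)
target is not among the 3 markings reachable within 4 steps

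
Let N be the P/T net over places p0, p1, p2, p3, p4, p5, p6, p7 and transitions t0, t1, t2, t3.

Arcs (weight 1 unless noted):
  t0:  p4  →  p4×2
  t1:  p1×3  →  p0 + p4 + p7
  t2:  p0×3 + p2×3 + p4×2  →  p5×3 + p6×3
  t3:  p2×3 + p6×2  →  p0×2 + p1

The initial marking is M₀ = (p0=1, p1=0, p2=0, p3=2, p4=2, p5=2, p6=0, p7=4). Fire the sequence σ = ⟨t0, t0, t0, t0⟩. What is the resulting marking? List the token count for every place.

(p0=1, p1=0, p2=0, p3=2, p4=6, p5=2, p6=0, p7=4)

step 1: fire t0:  (p0=1, p1=0, p2=0, p3=2, p4=2, p5=2, p6=0, p7=4) → (p0=1, p1=0, p2=0, p3=2, p4=3, p5=2, p6=0, p7=4)
step 2: fire t0:  (p0=1, p1=0, p2=0, p3=2, p4=3, p5=2, p6=0, p7=4) → (p0=1, p1=0, p2=0, p3=2, p4=4, p5=2, p6=0, p7=4)
step 3: fire t0:  (p0=1, p1=0, p2=0, p3=2, p4=4, p5=2, p6=0, p7=4) → (p0=1, p1=0, p2=0, p3=2, p4=5, p5=2, p6=0, p7=4)
step 4: fire t0:  (p0=1, p1=0, p2=0, p3=2, p4=5, p5=2, p6=0, p7=4) → (p0=1, p1=0, p2=0, p3=2, p4=6, p5=2, p6=0, p7=4)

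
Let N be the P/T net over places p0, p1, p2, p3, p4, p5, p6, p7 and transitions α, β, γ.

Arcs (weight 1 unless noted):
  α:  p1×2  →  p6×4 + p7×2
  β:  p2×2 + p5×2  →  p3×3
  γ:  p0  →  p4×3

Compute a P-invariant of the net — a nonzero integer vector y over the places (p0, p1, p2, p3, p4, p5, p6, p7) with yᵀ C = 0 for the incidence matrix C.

Incidence matrix C (rows=places, cols=transitions):
        α    β    γ
   p0   0    0   -1
   p1  -2    0    0
   p2   0   -2    0
   p3   0    3    0
   p4   0    0    3
   p5   0   -2    0
   p6   4    0    0
   p7   2    0    0

Candidate y = [0, 0, 3, 2, 0, 0, 0, 0]; check y·C column-wise:
  col α: 0·-2 + 3·0 + 2·0 + 0·4 + 0·2 = 0
  col β: 3·-2 + 2·3 + 0·-2 = 0
  col γ: 0·-1 + 3·0 + 2·0 + 0·3 = 0

y = (p0:0, p1:0, p2:3, p3:2, p4:0, p5:0, p6:0, p7:0)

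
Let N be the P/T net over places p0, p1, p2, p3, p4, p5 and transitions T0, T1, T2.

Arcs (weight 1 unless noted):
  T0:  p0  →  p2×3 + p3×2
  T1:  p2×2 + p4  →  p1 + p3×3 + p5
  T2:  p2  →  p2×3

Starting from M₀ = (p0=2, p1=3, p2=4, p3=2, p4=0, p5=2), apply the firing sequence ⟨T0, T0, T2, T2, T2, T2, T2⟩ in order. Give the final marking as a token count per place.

(p0=0, p1=3, p2=20, p3=6, p4=0, p5=2)

step 1: fire T0:  (p0=2, p1=3, p2=4, p3=2, p4=0, p5=2) → (p0=1, p1=3, p2=7, p3=4, p4=0, p5=2)
step 2: fire T0:  (p0=1, p1=3, p2=7, p3=4, p4=0, p5=2) → (p0=0, p1=3, p2=10, p3=6, p4=0, p5=2)
step 3: fire T2:  (p0=0, p1=3, p2=10, p3=6, p4=0, p5=2) → (p0=0, p1=3, p2=12, p3=6, p4=0, p5=2)
step 4: fire T2:  (p0=0, p1=3, p2=12, p3=6, p4=0, p5=2) → (p0=0, p1=3, p2=14, p3=6, p4=0, p5=2)
step 5: fire T2:  (p0=0, p1=3, p2=14, p3=6, p4=0, p5=2) → (p0=0, p1=3, p2=16, p3=6, p4=0, p5=2)
step 6: fire T2:  (p0=0, p1=3, p2=16, p3=6, p4=0, p5=2) → (p0=0, p1=3, p2=18, p3=6, p4=0, p5=2)
step 7: fire T2:  (p0=0, p1=3, p2=18, p3=6, p4=0, p5=2) → (p0=0, p1=3, p2=20, p3=6, p4=0, p5=2)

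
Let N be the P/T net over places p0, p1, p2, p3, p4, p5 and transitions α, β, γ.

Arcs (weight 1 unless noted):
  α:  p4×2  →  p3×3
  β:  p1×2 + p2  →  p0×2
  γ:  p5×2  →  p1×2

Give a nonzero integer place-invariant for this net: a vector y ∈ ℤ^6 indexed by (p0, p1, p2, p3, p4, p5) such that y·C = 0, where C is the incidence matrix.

y = (p0:1, p1:0, p2:2, p3:0, p4:0, p5:0)

Incidence matrix C (rows=places, cols=transitions):
        α    β    γ
   p0   0    2    0
   p1   0   -2    2
   p2   0   -1    0
   p3   3    0    0
   p4  -2    0    0
   p5   0    0   -2

Candidate y = [1, 0, 2, 0, 0, 0]; check y·C column-wise:
  col α: 1·0 + 2·0 + 0·3 + 0·-2 = 0
  col β: 1·2 + 0·-2 + 2·-1 = 0
  col γ: 1·0 + 0·2 + 2·0 + 0·-2 = 0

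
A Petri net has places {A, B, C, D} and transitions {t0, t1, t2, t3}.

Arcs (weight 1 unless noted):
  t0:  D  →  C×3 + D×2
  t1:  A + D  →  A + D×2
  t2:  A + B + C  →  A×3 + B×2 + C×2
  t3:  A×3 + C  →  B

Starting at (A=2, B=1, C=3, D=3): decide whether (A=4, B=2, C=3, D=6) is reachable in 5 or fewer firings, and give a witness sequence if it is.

NO — not reachable within 5 firings

depth 0: 1 marking
depth 1: 4 markings reached so far
depth 2: 11 markings reached so far
depth 3: 24 markings reached so far
depth 4: 46 markings reached so far
depth 5: 80 markings reached so far
target is not among the 80 markings reachable within 5 steps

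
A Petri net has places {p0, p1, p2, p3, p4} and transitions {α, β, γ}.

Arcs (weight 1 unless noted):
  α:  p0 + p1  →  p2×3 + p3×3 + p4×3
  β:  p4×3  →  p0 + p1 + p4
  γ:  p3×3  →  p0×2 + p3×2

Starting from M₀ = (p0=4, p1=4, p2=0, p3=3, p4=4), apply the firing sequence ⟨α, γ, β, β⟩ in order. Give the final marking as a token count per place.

step 1: fire α:  (p0=4, p1=4, p2=0, p3=3, p4=4) → (p0=3, p1=3, p2=3, p3=6, p4=7)
step 2: fire γ:  (p0=3, p1=3, p2=3, p3=6, p4=7) → (p0=5, p1=3, p2=3, p3=5, p4=7)
step 3: fire β:  (p0=5, p1=3, p2=3, p3=5, p4=7) → (p0=6, p1=4, p2=3, p3=5, p4=5)
step 4: fire β:  (p0=6, p1=4, p2=3, p3=5, p4=5) → (p0=7, p1=5, p2=3, p3=5, p4=3)

(p0=7, p1=5, p2=3, p3=5, p4=3)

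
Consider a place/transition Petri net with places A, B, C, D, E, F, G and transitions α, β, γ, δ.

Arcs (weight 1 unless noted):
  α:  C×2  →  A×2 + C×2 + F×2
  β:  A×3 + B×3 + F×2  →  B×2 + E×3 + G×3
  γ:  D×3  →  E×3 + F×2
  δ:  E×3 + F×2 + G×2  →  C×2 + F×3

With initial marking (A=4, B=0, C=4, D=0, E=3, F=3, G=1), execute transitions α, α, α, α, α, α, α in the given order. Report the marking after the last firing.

step 1: fire α:  (A=4, B=0, C=4, D=0, E=3, F=3, G=1) → (A=6, B=0, C=4, D=0, E=3, F=5, G=1)
step 2: fire α:  (A=6, B=0, C=4, D=0, E=3, F=5, G=1) → (A=8, B=0, C=4, D=0, E=3, F=7, G=1)
step 3: fire α:  (A=8, B=0, C=4, D=0, E=3, F=7, G=1) → (A=10, B=0, C=4, D=0, E=3, F=9, G=1)
step 4: fire α:  (A=10, B=0, C=4, D=0, E=3, F=9, G=1) → (A=12, B=0, C=4, D=0, E=3, F=11, G=1)
step 5: fire α:  (A=12, B=0, C=4, D=0, E=3, F=11, G=1) → (A=14, B=0, C=4, D=0, E=3, F=13, G=1)
step 6: fire α:  (A=14, B=0, C=4, D=0, E=3, F=13, G=1) → (A=16, B=0, C=4, D=0, E=3, F=15, G=1)
step 7: fire α:  (A=16, B=0, C=4, D=0, E=3, F=15, G=1) → (A=18, B=0, C=4, D=0, E=3, F=17, G=1)

(A=18, B=0, C=4, D=0, E=3, F=17, G=1)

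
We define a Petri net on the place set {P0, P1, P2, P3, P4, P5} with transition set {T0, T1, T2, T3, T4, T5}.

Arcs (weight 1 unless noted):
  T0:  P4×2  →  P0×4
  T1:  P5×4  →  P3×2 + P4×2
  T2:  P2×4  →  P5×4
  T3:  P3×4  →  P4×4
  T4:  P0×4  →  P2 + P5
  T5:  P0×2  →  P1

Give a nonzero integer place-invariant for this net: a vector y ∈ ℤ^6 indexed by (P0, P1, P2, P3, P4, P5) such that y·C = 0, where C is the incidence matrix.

Incidence matrix C (rows=places, cols=transitions):
       T0   T1   T2   T3   T4   T5
   P0   4    0    0    0   -4   -2
   P1   0    0    0    0    0    1
   P2   0    0   -4    0    1    0
   P3   0    2    0   -4    0    0
   P4  -2    2    0    4    0    0
   P5   0   -4    4    0    1    0

Candidate y = [1, 2, 2, 2, 2, 2]; check y·C column-wise:
  col T0: 1·4 + 2·0 + 2·0 + 2·0 + 2·-2 + 2·0 = 0
  col T1: 1·0 + 2·0 + 2·0 + 2·2 + 2·2 + 2·-4 = 0
  col T2: 1·0 + 2·0 + 2·-4 + 2·0 + 2·0 + 2·4 = 0
  col T3: 1·0 + 2·0 + 2·0 + 2·-4 + 2·4 + 2·0 = 0
  col T4: 1·-4 + 2·0 + 2·1 + 2·0 + 2·0 + 2·1 = 0
  col T5: 1·-2 + 2·1 + 2·0 + 2·0 + 2·0 + 2·0 = 0

y = (P0:1, P1:2, P2:2, P3:2, P4:2, P5:2)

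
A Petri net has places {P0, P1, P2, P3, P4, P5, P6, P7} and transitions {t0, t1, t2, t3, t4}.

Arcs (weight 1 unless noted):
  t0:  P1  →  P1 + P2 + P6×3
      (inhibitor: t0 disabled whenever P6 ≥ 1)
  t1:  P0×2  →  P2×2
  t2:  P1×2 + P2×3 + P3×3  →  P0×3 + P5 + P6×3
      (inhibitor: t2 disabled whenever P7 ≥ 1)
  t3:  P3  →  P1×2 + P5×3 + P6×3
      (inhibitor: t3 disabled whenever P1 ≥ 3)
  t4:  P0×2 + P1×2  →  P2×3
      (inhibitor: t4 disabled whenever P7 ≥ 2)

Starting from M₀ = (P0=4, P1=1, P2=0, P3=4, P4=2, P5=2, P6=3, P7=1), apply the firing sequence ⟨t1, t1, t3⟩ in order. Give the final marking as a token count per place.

(P0=0, P1=3, P2=4, P3=3, P4=2, P5=5, P6=6, P7=1)

step 1: fire t1:  (P0=4, P1=1, P2=0, P3=4, P4=2, P5=2, P6=3, P7=1) → (P0=2, P1=1, P2=2, P3=4, P4=2, P5=2, P6=3, P7=1)
step 2: fire t1:  (P0=2, P1=1, P2=2, P3=4, P4=2, P5=2, P6=3, P7=1) → (P0=0, P1=1, P2=4, P3=4, P4=2, P5=2, P6=3, P7=1)
step 3: fire t3:  (P0=0, P1=1, P2=4, P3=4, P4=2, P5=2, P6=3, P7=1) → (P0=0, P1=3, P2=4, P3=3, P4=2, P5=5, P6=6, P7=1)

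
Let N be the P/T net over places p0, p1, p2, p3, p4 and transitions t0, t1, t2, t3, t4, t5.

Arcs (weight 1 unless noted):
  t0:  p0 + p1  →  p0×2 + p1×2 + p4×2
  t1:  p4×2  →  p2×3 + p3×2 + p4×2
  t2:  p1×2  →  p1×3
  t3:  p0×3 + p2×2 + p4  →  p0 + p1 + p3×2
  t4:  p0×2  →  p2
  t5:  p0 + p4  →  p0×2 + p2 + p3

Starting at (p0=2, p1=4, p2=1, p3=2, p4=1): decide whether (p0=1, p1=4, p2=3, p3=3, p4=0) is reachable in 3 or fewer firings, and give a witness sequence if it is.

step 1: fire t5:  (p0=2, p1=4, p2=1, p3=2, p4=1) → (p0=3, p1=4, p2=2, p3=3, p4=0)
step 2: fire t4:  (p0=3, p1=4, p2=2, p3=3, p4=0) → (p0=1, p1=4, p2=3, p3=3, p4=0)

YES — reachable via ⟨t5, t4⟩ (2 firings)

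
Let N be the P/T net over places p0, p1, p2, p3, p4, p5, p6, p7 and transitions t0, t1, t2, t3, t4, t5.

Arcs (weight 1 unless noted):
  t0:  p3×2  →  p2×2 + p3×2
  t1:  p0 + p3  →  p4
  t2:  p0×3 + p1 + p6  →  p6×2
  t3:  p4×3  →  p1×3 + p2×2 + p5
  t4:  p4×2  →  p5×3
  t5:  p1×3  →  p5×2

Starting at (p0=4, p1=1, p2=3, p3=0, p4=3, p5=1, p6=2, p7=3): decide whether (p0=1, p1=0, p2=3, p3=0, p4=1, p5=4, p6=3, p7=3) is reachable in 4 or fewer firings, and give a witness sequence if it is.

step 1: fire t2:  (p0=4, p1=1, p2=3, p3=0, p4=3, p5=1, p6=2, p7=3) → (p0=1, p1=0, p2=3, p3=0, p4=3, p5=1, p6=3, p7=3)
step 2: fire t4:  (p0=1, p1=0, p2=3, p3=0, p4=3, p5=1, p6=3, p7=3) → (p0=1, p1=0, p2=3, p3=0, p4=1, p5=4, p6=3, p7=3)

YES — reachable via ⟨t2, t4⟩ (2 firings)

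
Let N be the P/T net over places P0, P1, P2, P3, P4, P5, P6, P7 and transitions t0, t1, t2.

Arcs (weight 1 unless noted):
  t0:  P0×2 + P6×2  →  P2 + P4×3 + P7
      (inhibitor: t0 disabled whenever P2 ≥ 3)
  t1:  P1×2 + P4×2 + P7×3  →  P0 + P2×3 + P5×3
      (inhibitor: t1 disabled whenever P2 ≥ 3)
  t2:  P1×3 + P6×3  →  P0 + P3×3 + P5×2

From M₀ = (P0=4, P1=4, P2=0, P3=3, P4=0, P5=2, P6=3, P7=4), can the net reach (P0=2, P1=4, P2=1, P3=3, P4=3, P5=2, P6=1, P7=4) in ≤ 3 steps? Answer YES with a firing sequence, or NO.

depth 0: 1 marking
depth 1: 3 markings reached so far
depth 2: 4 markings reached so far
depth 3: 4 markings reached so far
(frontier empty at depth 3; search complete)
target is not among the 4 markings reachable within 3 steps

NO — not reachable within 3 firings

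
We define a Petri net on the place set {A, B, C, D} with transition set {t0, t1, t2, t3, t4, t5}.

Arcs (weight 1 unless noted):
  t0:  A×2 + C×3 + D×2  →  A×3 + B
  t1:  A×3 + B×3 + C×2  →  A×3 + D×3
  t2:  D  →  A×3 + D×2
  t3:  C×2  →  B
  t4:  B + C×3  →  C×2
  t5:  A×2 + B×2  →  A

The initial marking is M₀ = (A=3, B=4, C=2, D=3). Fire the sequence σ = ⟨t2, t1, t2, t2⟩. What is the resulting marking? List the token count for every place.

step 1: fire t2:  (A=3, B=4, C=2, D=3) → (A=6, B=4, C=2, D=4)
step 2: fire t1:  (A=6, B=4, C=2, D=4) → (A=6, B=1, C=0, D=7)
step 3: fire t2:  (A=6, B=1, C=0, D=7) → (A=9, B=1, C=0, D=8)
step 4: fire t2:  (A=9, B=1, C=0, D=8) → (A=12, B=1, C=0, D=9)

(A=12, B=1, C=0, D=9)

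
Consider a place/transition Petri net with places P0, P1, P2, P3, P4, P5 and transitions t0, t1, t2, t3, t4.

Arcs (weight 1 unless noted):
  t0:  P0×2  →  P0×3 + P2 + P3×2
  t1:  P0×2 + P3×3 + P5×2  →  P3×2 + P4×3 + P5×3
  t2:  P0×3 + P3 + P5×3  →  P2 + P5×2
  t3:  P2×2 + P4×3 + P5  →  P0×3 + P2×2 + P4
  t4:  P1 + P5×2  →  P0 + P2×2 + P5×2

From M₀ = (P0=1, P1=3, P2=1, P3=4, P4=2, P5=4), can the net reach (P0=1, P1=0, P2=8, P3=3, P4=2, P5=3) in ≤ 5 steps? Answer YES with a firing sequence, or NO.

YES — reachable via ⟨t4, t4, t2, t4⟩ (4 firings)

step 1: fire t4:  (P0=1, P1=3, P2=1, P3=4, P4=2, P5=4) → (P0=2, P1=2, P2=3, P3=4, P4=2, P5=4)
step 2: fire t4:  (P0=2, P1=2, P2=3, P3=4, P4=2, P5=4) → (P0=3, P1=1, P2=5, P3=4, P4=2, P5=4)
step 3: fire t2:  (P0=3, P1=1, P2=5, P3=4, P4=2, P5=4) → (P0=0, P1=1, P2=6, P3=3, P4=2, P5=3)
step 4: fire t4:  (P0=0, P1=1, P2=6, P3=3, P4=2, P5=3) → (P0=1, P1=0, P2=8, P3=3, P4=2, P5=3)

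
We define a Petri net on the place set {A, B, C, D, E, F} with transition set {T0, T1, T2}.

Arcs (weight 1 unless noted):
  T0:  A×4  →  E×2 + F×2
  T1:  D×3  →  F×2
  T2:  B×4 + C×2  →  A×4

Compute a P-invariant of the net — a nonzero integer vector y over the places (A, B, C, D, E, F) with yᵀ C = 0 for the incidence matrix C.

y = (A:0, B:1, C:-2, D:0, E:0, F:0)

Incidence matrix C (rows=places, cols=transitions):
       T0   T1   T2
    A  -4    0    4
    B   0    0   -4
    C   0    0   -2
    D   0   -3    0
    E   2    0    0
    F   2    2    0

Candidate y = [0, 1, -2, 0, 0, 0]; check y·C column-wise:
  col T0: 0·-4 + 1·0 + -2·0 + 0·2 + 0·2 = 0
  col T1: 1·0 + -2·0 + 0·-3 + 0·2 = 0
  col T2: 0·4 + 1·-4 + -2·-2 = 0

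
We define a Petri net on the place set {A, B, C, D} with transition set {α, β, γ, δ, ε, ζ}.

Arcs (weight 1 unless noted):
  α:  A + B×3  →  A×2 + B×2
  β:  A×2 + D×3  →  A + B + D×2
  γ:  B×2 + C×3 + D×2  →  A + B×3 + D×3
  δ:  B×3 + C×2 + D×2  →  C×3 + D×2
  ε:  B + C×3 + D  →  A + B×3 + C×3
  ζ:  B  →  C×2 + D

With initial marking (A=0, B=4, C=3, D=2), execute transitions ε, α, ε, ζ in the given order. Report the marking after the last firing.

(A=3, B=6, C=5, D=1)

step 1: fire ε:  (A=0, B=4, C=3, D=2) → (A=1, B=6, C=3, D=1)
step 2: fire α:  (A=1, B=6, C=3, D=1) → (A=2, B=5, C=3, D=1)
step 3: fire ε:  (A=2, B=5, C=3, D=1) → (A=3, B=7, C=3, D=0)
step 4: fire ζ:  (A=3, B=7, C=3, D=0) → (A=3, B=6, C=5, D=1)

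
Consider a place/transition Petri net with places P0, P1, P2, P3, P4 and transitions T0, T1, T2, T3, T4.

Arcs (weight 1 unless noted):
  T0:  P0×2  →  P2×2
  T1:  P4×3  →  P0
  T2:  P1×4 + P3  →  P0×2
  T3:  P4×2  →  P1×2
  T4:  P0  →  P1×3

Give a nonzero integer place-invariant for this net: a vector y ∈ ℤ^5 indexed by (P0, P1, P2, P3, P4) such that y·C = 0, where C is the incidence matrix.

y = (P0:3, P1:1, P2:3, P3:2, P4:1)

Incidence matrix C (rows=places, cols=transitions):
       T0   T1   T2   T3   T4
   P0  -2    1    2    0   -1
   P1   0    0   -4    2    3
   P2   2    0    0    0    0
   P3   0    0   -1    0    0
   P4   0   -3    0   -2    0

Candidate y = [3, 1, 3, 2, 1]; check y·C column-wise:
  col T0: 3·-2 + 1·0 + 3·2 + 2·0 + 1·0 = 0
  col T1: 3·1 + 1·0 + 3·0 + 2·0 + 1·-3 = 0
  col T2: 3·2 + 1·-4 + 3·0 + 2·-1 + 1·0 = 0
  col T3: 3·0 + 1·2 + 3·0 + 2·0 + 1·-2 = 0
  col T4: 3·-1 + 1·3 + 3·0 + 2·0 + 1·0 = 0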